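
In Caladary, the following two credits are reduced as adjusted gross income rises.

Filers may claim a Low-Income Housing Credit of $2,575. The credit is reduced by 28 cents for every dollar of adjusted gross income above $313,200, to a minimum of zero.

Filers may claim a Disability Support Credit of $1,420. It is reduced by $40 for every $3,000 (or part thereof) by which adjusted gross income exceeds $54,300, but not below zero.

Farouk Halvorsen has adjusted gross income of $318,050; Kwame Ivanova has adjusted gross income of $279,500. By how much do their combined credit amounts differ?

Farouk ($318,050): Low-Income Housing Credit: 28% of the $4,850 excess over $313,200 is $1,358; credit = $2,575 − $1,358 = $1,217. Disability Support Credit: income exceeds $54,300 by $263,750 → 88 increments × $40 = $3,520 ≥ base, so the credit is $0. total $1,217 + $0 = $1,217
Kwame ($279,500): Low-Income Housing Credit: $279,500 is at or below the $313,200 threshold, so the full $2,575 applies. Disability Support Credit: income exceeds $54,300 by $225,200 → 76 increments × $40 = $3,040 ≥ base, so the credit is $0. total $2,575 + $0 = $2,575
Difference: |$1,217 − $2,575| = $1,358.

$1,358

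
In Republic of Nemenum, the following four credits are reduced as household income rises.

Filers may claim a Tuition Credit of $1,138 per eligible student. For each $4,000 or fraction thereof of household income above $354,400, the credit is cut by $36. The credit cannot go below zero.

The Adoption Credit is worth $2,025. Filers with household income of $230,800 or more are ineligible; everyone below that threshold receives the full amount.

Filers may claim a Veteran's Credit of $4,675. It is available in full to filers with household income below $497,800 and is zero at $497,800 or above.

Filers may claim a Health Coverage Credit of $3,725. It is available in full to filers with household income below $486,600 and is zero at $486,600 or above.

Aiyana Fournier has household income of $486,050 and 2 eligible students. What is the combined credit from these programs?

$9,488

Tuition Credit: base = 2 × $1,138 = $2,276. income exceeds $354,400 by $131,650, which is 33 full-or-partial $4,000 increments; reduction = 33 × $36 = $1,188, leaving $1,088.
Adoption Credit: $486,050 meets or exceeds the $230,800 cutoff, so the credit is $0.
Veteran's Credit: $486,050 is below the $497,800 cutoff, so the full $4,675 applies.
Health Coverage Credit: $486,050 is below the $486,600 cutoff, so the full $3,725 applies.
Total: $1,088 + $0 + $4,675 + $3,725 = $9,488.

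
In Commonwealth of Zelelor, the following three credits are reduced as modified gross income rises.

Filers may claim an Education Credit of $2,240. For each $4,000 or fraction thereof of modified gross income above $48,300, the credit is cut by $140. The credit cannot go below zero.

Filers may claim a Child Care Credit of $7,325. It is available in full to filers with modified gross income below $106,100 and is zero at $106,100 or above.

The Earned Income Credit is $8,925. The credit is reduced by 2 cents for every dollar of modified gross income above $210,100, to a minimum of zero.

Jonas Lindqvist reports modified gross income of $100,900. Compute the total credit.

Education Credit: income exceeds $48,300 by $52,600, which is 14 full-or-partial $4,000 increments; reduction = 14 × $140 = $1,960, leaving $280.
Child Care Credit: $100,900 is below the $106,100 cutoff, so the full $7,325 applies.
Earned Income Credit: $100,900 is at or below the $210,100 threshold, so the full $8,925 applies.
Total: $280 + $7,325 + $8,925 = $16,530.

$16,530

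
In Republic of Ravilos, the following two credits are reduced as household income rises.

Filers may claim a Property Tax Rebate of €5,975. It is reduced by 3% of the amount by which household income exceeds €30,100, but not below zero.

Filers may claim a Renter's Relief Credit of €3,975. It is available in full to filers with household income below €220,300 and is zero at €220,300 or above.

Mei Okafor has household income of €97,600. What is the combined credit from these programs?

Property Tax Rebate: 3% of the €67,500 excess over €30,100 is €2,025; credit = €5,975 − €2,025 = €3,950.
Renter's Relief Credit: €97,600 is below the €220,300 cutoff, so the full €3,975 applies.
Total: €3,950 + €3,975 = €7,925.

€7,925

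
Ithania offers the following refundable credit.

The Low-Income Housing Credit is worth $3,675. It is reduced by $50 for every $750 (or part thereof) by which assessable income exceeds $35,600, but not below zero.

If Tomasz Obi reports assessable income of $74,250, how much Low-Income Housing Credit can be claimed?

Low-Income Housing Credit: income exceeds $35,600 by $38,650, which is 52 full-or-partial $750 increments; reduction = 52 × $50 = $2,600, leaving $1,075.

$1,075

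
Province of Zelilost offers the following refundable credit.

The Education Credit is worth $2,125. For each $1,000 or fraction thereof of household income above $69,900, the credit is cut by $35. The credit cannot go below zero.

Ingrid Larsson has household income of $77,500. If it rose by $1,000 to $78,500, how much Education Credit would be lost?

At $77,500 — income exceeds $69,900 by $7,600, which is 8 full-or-partial $1,000 increments; reduction = 8 × $35 = $280, leaving $1,845.
At $78,500 — income exceeds $69,900 by $8,600, which is 9 full-or-partial $1,000 increments; reduction = 9 × $35 = $315, leaving $1,810.
Lost: $1,845 − $1,810 = $35.

$35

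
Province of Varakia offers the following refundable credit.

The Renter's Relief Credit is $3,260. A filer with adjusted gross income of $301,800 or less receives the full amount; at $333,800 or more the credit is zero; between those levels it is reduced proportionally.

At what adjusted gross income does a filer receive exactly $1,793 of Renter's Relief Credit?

$1,793 is 1,793/3,260 of the full $3,260, so 1,467/3,260 of the $32,000 range has been used: income = $301,800 + $32,000 × 1,467/3,260 = $316,200.

$316,200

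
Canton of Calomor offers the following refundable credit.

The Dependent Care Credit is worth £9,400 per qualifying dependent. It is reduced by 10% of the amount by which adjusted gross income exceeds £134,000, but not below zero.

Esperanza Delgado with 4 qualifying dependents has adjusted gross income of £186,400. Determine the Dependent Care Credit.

£32,360

Dependent Care Credit: base = 4 × £9,400 = £37,600. 10% of the £52,400 excess over £134,000 is £5,240; credit = £37,600 − £5,240 = £32,360.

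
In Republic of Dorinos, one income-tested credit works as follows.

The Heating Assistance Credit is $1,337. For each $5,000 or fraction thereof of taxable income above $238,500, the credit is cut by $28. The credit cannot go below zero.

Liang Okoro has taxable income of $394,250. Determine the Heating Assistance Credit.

Heating Assistance Credit: income exceeds $238,500 by $155,750, which is 32 full-or-partial $5,000 increments; reduction = 32 × $28 = $896, leaving $441.

$441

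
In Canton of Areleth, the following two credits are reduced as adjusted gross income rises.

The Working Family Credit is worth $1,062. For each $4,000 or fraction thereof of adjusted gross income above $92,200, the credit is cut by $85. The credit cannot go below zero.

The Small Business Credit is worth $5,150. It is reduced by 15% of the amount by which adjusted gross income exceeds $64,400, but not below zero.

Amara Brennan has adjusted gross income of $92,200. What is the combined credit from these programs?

Working Family Credit: $92,200 is at or below the $92,200 threshold, so the full $1,062 applies.
Small Business Credit: 15% of the $27,800 excess over $64,400 is $4,170; credit = $5,150 − $4,170 = $980.
Total: $1,062 + $980 = $2,042.

$2,042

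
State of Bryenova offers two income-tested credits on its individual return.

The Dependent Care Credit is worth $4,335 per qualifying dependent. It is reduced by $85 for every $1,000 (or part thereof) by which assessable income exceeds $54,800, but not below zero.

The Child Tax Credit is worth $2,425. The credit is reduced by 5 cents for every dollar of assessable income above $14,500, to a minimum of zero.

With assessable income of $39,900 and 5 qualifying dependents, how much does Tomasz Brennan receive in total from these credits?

$22,830

Dependent Care Credit: base = 5 × $4,335 = $21,675. $39,900 is at or below the $54,800 threshold, so the full $21,675 applies.
Child Tax Credit: 5% of the $25,400 excess over $14,500 is $1,270; credit = $2,425 − $1,270 = $1,155.
Total: $21,675 + $1,155 = $22,830.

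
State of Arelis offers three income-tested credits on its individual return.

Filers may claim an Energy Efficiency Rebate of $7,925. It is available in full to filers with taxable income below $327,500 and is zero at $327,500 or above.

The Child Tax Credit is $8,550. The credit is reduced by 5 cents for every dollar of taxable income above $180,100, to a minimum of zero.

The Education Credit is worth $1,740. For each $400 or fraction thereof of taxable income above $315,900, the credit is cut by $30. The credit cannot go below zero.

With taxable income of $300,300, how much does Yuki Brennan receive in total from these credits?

$12,205

Energy Efficiency Rebate: $300,300 is below the $327,500 cutoff, so the full $7,925 applies.
Child Tax Credit: 5% of the $120,200 excess over $180,100 is $6,010; credit = $8,550 − $6,010 = $2,540.
Education Credit: $300,300 is at or below the $315,900 threshold, so the full $1,740 applies.
Total: $7,925 + $2,540 + $1,740 = $12,205.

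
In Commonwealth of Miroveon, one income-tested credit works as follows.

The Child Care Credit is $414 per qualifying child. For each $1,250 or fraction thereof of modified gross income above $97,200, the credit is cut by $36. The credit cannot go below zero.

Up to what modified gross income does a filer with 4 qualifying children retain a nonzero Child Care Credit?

$153,450

Full credit = 4 × $414 = $1,656.
After 45 increments the reduction is 45 × $36 = $1,620, leaving $36; one more increment wipes it out. Increment 45 ends at excess 45 × $1,250 = $56,250, so the highest qualifying income is $97,200 + $56,250 = $153,450.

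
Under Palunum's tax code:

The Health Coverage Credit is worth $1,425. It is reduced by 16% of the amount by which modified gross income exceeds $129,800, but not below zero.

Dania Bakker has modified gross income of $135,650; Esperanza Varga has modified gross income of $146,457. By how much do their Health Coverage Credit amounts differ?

$489

Dania ($135,650): Health Coverage Credit: 16% of the $5,850 excess over $129,800 is $936; credit = $1,425 − $936 = $489.
Esperanza ($146,457): Health Coverage Credit: 16% of the $16,657 excess over $129,800 is $2,665.12 ≥ base, so the credit is $0.
Difference: |$489 − $0| = $489.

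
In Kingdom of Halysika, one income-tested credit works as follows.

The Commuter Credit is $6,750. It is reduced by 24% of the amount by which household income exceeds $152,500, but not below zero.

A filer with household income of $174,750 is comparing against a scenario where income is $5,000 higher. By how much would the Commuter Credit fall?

$1,200

At $174,750 — 24% of the $22,250 excess over $152,500 is $5,340; credit = $6,750 − $5,340 = $1,410.
At $179,750 — 24% of the $27,250 excess over $152,500 is $6,540; credit = $6,750 − $6,540 = $210.
Lost: $1,410 − $210 = $1,200.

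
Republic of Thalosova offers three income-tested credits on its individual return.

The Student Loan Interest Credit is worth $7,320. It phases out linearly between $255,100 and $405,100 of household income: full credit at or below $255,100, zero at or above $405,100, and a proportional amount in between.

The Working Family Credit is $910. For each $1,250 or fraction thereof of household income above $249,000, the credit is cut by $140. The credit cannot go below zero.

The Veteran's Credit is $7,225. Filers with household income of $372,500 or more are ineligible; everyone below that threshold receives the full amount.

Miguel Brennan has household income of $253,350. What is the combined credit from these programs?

Student Loan Interest Credit: $253,350 is at or below the $255,100 threshold, so the full $7,320 applies.
Working Family Credit: income exceeds $249,000 by $4,350, which is 4 full-or-partial $1,250 increments; reduction = 4 × $140 = $560, leaving $350.
Veteran's Credit: $253,350 is below the $372,500 cutoff, so the full $7,225 applies.
Total: $7,320 + $350 + $7,225 = $14,895.

$14,895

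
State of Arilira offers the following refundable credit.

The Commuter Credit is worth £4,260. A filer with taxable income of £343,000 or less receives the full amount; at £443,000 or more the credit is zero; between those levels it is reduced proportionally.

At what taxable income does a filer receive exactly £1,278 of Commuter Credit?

£1,278 is 1,278/4,260 of the full £4,260, so 2,982/4,260 of the £100,000 range has been used: income = £343,000 + £100,000 × 2,982/4,260 = £413,000.

£413,000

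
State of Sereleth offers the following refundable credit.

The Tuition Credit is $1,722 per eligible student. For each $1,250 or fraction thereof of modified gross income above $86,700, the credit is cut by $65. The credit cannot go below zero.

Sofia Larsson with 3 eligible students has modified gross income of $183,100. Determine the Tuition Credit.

$96

Tuition Credit: base = 3 × $1,722 = $5,166. income exceeds $86,700 by $96,400, which is 78 full-or-partial $1,250 increments; reduction = 78 × $65 = $5,070, leaving $96.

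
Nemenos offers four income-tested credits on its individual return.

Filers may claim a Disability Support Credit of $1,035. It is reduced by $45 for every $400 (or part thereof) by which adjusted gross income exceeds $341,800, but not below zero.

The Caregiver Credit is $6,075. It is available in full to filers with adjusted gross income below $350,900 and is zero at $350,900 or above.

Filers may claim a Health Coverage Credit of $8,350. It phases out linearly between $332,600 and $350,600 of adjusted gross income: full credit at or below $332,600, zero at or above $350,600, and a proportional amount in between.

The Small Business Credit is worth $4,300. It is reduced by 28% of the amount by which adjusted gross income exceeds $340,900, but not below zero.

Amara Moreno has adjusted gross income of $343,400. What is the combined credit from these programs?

$13,870

Disability Support Credit: income exceeds $341,800 by $1,600, which is 4 full-or-partial $400 increments; reduction = 4 × $45 = $180, leaving $855.
Caregiver Credit: $343,400 is below the $350,900 cutoff, so the full $6,075 applies.
Health Coverage Credit: $343,400 is $10,800 into a $18,000 phase-out range, leaving 7,200/18,000 of the credit: $8,350 × 7,200/18,000 = $3,340.
Small Business Credit: 28% of the $2,500 excess over $340,900 is $700; credit = $4,300 − $700 = $3,600.
Total: $855 + $6,075 + $3,340 + $3,600 = $13,870.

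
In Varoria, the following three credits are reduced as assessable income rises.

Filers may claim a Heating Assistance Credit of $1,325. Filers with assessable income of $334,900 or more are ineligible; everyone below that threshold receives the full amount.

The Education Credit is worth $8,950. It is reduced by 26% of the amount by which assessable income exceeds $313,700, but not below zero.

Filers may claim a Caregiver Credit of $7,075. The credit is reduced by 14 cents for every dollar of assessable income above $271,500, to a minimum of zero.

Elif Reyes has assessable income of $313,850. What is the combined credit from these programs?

$11,382

Heating Assistance Credit: $313,850 is below the $334,900 cutoff, so the full $1,325 applies.
Education Credit: 26% of the $150 excess over $313,700 is $39; credit = $8,950 − $39 = $8,911.
Caregiver Credit: 14% of the $42,350 excess over $271,500 is $5,929; credit = $7,075 − $5,929 = $1,146.
Total: $1,325 + $8,911 + $1,146 = $11,382.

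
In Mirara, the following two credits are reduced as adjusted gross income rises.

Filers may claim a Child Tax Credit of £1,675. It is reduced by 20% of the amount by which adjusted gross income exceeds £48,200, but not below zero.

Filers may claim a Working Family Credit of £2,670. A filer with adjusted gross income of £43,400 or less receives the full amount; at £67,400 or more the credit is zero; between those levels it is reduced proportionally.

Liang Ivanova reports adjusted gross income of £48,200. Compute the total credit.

£3,811

Child Tax Credit: £48,200 is at or below the £48,200 threshold, so the full £1,675 applies.
Working Family Credit: £48,200 is £4,800 into a £24,000 phase-out range, leaving 19,200/24,000 of the credit: £2,670 × 19,200/24,000 = £2,136.
Total: £1,675 + £2,136 = £3,811.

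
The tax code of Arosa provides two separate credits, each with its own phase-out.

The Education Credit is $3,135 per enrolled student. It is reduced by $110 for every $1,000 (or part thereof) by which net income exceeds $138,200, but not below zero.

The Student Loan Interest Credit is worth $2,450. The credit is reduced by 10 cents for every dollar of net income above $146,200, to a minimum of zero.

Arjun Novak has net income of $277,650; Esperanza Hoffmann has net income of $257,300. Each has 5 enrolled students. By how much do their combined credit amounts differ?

Arjun ($277,650): Education Credit: base = 5 × $3,135 = $15,675. income exceeds $138,200 by $139,450, which is 140 full-or-partial $1,000 increments; reduction = 140 × $110 = $15,400, leaving $275. Student Loan Interest Credit: 10% of the $131,450 excess over $146,200 is $13,145 ≥ base, so the credit is $0. total $275 + $0 = $275
Esperanza ($257,300): Education Credit: base = 5 × $3,135 = $15,675. income exceeds $138,200 by $119,100, which is 120 full-or-partial $1,000 increments; reduction = 120 × $110 = $13,200, leaving $2,475. Student Loan Interest Credit: 10% of the $111,100 excess over $146,200 is $11,110 ≥ base, so the credit is $0. total $2,475 + $0 = $2,475
Difference: |$275 − $2,475| = $2,200.

$2,200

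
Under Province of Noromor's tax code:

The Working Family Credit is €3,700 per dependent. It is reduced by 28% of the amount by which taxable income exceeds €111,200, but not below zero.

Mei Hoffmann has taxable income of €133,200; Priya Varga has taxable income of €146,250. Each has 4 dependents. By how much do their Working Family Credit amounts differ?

€3,654

Mei (€133,200): Working Family Credit: base = 4 × €3,700 = €14,800. 28% of the €22,000 excess over €111,200 is €6,160; credit = €14,800 − €6,160 = €8,640.
Priya (€146,250): Working Family Credit: base = 4 × €3,700 = €14,800. 28% of the €35,050 excess over €111,200 is €9,814; credit = €14,800 − €9,814 = €4,986.
Difference: |€8,640 − €4,986| = €3,654.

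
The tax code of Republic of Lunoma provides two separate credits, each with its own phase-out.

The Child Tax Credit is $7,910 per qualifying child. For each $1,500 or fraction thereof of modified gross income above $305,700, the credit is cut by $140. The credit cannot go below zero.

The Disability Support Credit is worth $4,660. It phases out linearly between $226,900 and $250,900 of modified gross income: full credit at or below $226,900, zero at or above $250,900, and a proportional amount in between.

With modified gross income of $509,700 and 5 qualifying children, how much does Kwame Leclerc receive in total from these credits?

$20,510

Child Tax Credit: base = 5 × $7,910 = $39,550. income exceeds $305,700 by $204,000, which is 136 full-or-partial $1,500 increments; reduction = 136 × $140 = $19,040, leaving $20,510.
Disability Support Credit: $509,700 is at or above $250,900, so the credit is $0.
Total: $20,510 + $0 = $20,510.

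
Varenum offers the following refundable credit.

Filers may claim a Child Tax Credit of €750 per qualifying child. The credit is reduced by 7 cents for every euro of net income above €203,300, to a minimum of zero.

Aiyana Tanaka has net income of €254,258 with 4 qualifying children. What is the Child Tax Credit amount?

€0

Child Tax Credit: base = 4 × €750 = €3,000. 7% of the €50,958 excess over €203,300 is €3,567.06 ≥ base, so the credit is €0.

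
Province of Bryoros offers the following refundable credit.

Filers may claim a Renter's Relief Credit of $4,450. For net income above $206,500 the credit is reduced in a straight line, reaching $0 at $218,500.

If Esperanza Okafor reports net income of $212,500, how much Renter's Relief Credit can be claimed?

$2,225

Renter's Relief Credit: $212,500 is $6,000 into a $12,000 phase-out range, leaving 6,000/12,000 of the credit: $4,450 × 6,000/12,000 = $2,225.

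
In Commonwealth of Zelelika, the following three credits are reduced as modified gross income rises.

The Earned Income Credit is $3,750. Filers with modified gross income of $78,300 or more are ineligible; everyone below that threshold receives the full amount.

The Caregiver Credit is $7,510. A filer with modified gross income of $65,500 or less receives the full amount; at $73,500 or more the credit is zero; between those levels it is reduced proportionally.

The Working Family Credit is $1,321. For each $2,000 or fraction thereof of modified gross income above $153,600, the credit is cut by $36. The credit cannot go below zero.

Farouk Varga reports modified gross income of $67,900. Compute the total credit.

$10,328

Earned Income Credit: $67,900 is below the $78,300 cutoff, so the full $3,750 applies.
Caregiver Credit: $67,900 is $2,400 into a $8,000 phase-out range, leaving 5,600/8,000 of the credit: $7,510 × 5,600/8,000 = $5,257.
Working Family Credit: $67,900 is at or below the $153,600 threshold, so the full $1,321 applies.
Total: $3,750 + $5,257 + $1,321 = $10,328.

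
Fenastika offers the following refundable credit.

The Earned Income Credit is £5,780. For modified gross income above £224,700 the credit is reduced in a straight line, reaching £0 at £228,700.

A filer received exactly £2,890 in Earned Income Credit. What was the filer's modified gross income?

£226,700

£2,890 is 2,890/5,780 of the full £5,780, so 2,890/5,780 of the £4,000 range has been used: income = £224,700 + £4,000 × 2,890/5,780 = £226,700.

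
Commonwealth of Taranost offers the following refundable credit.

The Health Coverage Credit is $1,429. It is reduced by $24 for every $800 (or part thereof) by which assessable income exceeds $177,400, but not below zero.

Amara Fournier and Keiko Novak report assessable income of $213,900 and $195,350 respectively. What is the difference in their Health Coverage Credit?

Amara ($213,900): Health Coverage Credit: income exceeds $177,400 by $36,500, which is 46 full-or-partial $800 increments; reduction = 46 × $24 = $1,104, leaving $325.
Keiko ($195,350): Health Coverage Credit: income exceeds $177,400 by $17,950, which is 23 full-or-partial $800 increments; reduction = 23 × $24 = $552, leaving $877.
Difference: |$325 − $877| = $552.

$552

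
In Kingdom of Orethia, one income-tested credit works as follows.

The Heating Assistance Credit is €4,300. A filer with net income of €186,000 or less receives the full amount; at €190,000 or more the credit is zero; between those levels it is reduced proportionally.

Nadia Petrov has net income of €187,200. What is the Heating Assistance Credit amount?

Heating Assistance Credit: €187,200 is €1,200 into a €4,000 phase-out range, leaving 2,800/4,000 of the credit: €4,300 × 2,800/4,000 = €3,010.

€3,010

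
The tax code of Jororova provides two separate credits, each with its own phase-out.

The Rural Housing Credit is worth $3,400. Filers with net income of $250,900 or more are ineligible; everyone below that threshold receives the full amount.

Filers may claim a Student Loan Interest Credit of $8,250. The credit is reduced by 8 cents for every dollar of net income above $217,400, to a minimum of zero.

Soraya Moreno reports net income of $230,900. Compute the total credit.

Rural Housing Credit: $230,900 is below the $250,900 cutoff, so the full $3,400 applies.
Student Loan Interest Credit: 8% of the $13,500 excess over $217,400 is $1,080; credit = $8,250 − $1,080 = $7,170.
Total: $3,400 + $7,170 = $10,570.

$10,570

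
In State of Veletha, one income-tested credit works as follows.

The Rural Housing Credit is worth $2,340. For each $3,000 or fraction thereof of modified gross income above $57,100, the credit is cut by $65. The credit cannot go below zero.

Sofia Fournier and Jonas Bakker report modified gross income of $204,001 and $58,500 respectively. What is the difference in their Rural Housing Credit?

Sofia ($204,001): Rural Housing Credit: income exceeds $57,100 by $146,901 → 49 increments × $65 = $3,185 ≥ base, so the credit is $0.
Jonas ($58,500): Rural Housing Credit: income exceeds $57,100 by $1,400, which is 1 full-or-partial $3,000 increment; reduction = 1 × $65 = $65, leaving $2,275.
Difference: |$0 − $2,275| = $2,275.

$2,275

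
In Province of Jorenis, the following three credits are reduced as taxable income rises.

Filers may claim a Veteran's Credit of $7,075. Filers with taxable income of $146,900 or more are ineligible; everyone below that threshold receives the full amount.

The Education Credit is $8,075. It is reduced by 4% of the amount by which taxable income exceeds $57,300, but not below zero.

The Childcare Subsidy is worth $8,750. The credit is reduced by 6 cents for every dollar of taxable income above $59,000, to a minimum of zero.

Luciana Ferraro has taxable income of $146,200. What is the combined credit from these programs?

$15,112

Veteran's Credit: $146,200 is below the $146,900 cutoff, so the full $7,075 applies.
Education Credit: 4% of the $88,900 excess over $57,300 is $3,556; credit = $8,075 − $3,556 = $4,519.
Childcare Subsidy: 6% of the $87,200 excess over $59,000 is $5,232; credit = $8,750 − $5,232 = $3,518.
Total: $7,075 + $4,519 + $3,518 = $15,112.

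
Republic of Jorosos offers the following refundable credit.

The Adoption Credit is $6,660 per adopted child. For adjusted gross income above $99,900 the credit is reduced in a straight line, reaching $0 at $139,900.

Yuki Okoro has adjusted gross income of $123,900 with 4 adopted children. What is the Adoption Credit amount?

$10,656

Adoption Credit: base = 4 × $6,660 = $26,640. $123,900 is $24,000 into a $40,000 phase-out range, leaving 16,000/40,000 of the credit: $26,640 × 16,000/40,000 = $10,656.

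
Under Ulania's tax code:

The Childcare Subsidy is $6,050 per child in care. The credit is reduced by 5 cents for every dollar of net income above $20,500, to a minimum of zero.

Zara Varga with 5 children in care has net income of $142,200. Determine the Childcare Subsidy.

$24,165

Childcare Subsidy: base = 5 × $6,050 = $30,250. 5% of the $121,700 excess over $20,500 is $6,085; credit = $30,250 − $6,085 = $24,165.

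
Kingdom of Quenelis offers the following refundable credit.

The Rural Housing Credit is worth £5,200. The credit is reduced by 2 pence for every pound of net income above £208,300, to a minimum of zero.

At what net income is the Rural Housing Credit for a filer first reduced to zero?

The credit falls by 2% of each pound above £208,300, so it reaches zero when the excess is £5,200 / 2% = £260,000: income = £208,300 + £260,000 = £468,300.

£468,300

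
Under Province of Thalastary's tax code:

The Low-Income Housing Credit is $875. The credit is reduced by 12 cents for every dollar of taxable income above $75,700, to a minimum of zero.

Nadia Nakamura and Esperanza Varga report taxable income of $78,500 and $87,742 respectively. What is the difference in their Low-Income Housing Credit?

$539

Nadia ($78,500): Low-Income Housing Credit: 12% of the $2,800 excess over $75,700 is $336; credit = $875 − $336 = $539.
Esperanza ($87,742): Low-Income Housing Credit: 12% of the $12,042 excess over $75,700 is $1,445.04 ≥ base, so the credit is $0.
Difference: |$539 − $0| = $539.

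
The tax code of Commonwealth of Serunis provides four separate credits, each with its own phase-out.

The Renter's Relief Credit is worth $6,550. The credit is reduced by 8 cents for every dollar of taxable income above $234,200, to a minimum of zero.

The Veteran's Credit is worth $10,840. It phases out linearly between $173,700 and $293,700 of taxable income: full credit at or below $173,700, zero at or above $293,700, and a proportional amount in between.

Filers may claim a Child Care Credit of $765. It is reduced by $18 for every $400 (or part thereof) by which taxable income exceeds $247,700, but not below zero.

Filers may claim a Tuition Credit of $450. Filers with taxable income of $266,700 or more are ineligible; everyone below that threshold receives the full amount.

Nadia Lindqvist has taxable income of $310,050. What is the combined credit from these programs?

Renter's Relief Credit: 8% of the $75,850 excess over $234,200 is $6,068; credit = $6,550 − $6,068 = $482.
Veteran's Credit: $310,050 is at or above $293,700, so the credit is $0.
Child Care Credit: income exceeds $247,700 by $62,350 → 156 increments × $18 = $2,808 ≥ base, so the credit is $0.
Tuition Credit: $310,050 meets or exceeds the $266,700 cutoff, so the credit is $0.
Total: $482 + $0 + $0 + $0 = $482.

$482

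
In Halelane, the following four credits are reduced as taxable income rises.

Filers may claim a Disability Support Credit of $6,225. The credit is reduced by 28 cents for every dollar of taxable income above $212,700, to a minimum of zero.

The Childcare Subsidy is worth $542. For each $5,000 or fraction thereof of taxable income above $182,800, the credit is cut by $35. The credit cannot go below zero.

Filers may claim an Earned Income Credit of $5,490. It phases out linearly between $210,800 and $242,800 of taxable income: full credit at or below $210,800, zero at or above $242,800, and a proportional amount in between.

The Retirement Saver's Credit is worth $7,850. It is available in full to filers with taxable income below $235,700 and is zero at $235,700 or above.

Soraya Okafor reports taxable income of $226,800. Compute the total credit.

Disability Support Credit: 28% of the $14,100 excess over $212,700 is $3,948; credit = $6,225 − $3,948 = $2,277.
Childcare Subsidy: income exceeds $182,800 by $44,000, which is 9 full-or-partial $5,000 increments; reduction = 9 × $35 = $315, leaving $227.
Earned Income Credit: $226,800 is $16,000 into a $32,000 phase-out range, leaving 16,000/32,000 of the credit: $5,490 × 16,000/32,000 = $2,745.
Retirement Saver's Credit: $226,800 is below the $235,700 cutoff, so the full $7,850 applies.
Total: $2,277 + $227 + $2,745 + $7,850 = $13,099.

$13,099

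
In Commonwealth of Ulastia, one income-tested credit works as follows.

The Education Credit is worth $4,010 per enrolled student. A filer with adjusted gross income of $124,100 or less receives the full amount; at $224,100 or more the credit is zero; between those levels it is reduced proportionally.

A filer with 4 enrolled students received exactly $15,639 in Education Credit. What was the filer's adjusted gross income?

Full credit = 4 × $4,010 = $16,040.
$15,639 is 15,639/16,040 of the full $16,040, so 401/16,040 of the $100,000 range has been used: income = $124,100 + $100,000 × 401/16,040 = $126,600.

$126,600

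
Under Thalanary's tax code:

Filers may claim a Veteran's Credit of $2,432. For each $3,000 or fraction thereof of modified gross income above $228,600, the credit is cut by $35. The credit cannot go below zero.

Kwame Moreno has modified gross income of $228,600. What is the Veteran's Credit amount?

Veteran's Credit: $228,600 is at or below the $228,600 threshold, so the full $2,432 applies.

$2,432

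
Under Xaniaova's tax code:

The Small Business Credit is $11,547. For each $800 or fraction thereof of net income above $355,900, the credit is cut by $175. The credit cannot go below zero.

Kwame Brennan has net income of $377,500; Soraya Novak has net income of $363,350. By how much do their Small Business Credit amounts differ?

$2,975

Kwame ($377,500): Small Business Credit: income exceeds $355,900 by $21,600, which is 27 full-or-partial $800 increments; reduction = 27 × $175 = $4,725, leaving $6,822.
Soraya ($363,350): Small Business Credit: income exceeds $355,900 by $7,450, which is 10 full-or-partial $800 increments; reduction = 10 × $175 = $1,750, leaving $9,797.
Difference: |$6,822 − $9,797| = $2,975.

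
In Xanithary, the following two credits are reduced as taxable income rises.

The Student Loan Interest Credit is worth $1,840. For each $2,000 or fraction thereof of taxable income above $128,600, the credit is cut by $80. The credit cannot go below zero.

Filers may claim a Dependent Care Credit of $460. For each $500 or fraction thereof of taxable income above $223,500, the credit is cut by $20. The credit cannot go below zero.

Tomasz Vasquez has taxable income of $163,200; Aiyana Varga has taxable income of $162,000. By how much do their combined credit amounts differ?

$80

Tomasz ($163,200): Student Loan Interest Credit: income exceeds $128,600 by $34,600, which is 18 full-or-partial $2,000 increments; reduction = 18 × $80 = $1,440, leaving $400. Dependent Care Credit: $163,200 is at or below the $223,500 threshold, so the full $460 applies. total $400 + $460 = $860
Aiyana ($162,000): Student Loan Interest Credit: income exceeds $128,600 by $33,400, which is 17 full-or-partial $2,000 increments; reduction = 17 × $80 = $1,360, leaving $480. Dependent Care Credit: $162,000 is at or below the $223,500 threshold, so the full $460 applies. total $480 + $460 = $940
Difference: |$860 − $940| = $80.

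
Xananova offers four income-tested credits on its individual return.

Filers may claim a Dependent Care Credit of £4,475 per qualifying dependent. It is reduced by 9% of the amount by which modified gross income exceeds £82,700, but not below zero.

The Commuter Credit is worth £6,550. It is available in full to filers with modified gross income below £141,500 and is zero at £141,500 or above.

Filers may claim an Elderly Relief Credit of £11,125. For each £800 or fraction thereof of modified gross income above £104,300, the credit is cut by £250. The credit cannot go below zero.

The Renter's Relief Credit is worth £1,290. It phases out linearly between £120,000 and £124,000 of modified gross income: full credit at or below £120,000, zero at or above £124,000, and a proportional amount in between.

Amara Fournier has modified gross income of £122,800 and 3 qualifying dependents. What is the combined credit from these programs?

Dependent Care Credit: base = 3 × £4,475 = £13,425. 9% of the £40,100 excess over £82,700 is £3,609; credit = £13,425 − £3,609 = £9,816.
Commuter Credit: £122,800 is below the £141,500 cutoff, so the full £6,550 applies.
Elderly Relief Credit: income exceeds £104,300 by £18,500, which is 24 full-or-partial £800 increments; reduction = 24 × £250 = £6,000, leaving £5,125.
Renter's Relief Credit: £122,800 is £2,800 into a £4,000 phase-out range, leaving 1,200/4,000 of the credit: £1,290 × 1,200/4,000 = £387.
Total: £9,816 + £6,550 + £5,125 + £387 = £21,878.

£21,878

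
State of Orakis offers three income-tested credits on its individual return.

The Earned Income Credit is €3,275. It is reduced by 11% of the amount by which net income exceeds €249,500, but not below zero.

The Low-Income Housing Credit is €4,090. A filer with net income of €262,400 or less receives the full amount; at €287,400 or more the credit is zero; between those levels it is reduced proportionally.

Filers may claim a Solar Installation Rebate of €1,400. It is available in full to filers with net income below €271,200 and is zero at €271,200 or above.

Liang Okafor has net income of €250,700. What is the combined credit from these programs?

€8,633

Earned Income Credit: 11% of the €1,200 excess over €249,500 is €132; credit = €3,275 − €132 = €3,143.
Low-Income Housing Credit: €250,700 is at or below the €262,400 threshold, so the full €4,090 applies.
Solar Installation Rebate: €250,700 is below the €271,200 cutoff, so the full €1,400 applies.
Total: €3,143 + €4,090 + €1,400 = €8,633.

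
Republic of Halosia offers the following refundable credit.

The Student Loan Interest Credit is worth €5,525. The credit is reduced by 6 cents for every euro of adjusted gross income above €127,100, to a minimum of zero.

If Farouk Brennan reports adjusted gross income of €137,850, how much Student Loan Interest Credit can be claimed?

€4,880

Student Loan Interest Credit: 6% of the €10,750 excess over €127,100 is €645; credit = €5,525 − €645 = €4,880.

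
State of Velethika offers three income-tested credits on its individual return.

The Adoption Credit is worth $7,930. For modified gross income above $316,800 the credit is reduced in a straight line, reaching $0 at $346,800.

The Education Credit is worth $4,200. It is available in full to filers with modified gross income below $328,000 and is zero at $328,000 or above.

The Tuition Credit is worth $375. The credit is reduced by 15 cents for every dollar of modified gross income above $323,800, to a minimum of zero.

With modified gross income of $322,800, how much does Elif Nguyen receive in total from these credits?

$10,919

Adoption Credit: $322,800 is $6,000 into a $30,000 phase-out range, leaving 24,000/30,000 of the credit: $7,930 × 24,000/30,000 = $6,344.
Education Credit: $322,800 is below the $328,000 cutoff, so the full $4,200 applies.
Tuition Credit: $322,800 is at or below the $323,800 threshold, so the full $375 applies.
Total: $6,344 + $4,200 + $375 = $10,919.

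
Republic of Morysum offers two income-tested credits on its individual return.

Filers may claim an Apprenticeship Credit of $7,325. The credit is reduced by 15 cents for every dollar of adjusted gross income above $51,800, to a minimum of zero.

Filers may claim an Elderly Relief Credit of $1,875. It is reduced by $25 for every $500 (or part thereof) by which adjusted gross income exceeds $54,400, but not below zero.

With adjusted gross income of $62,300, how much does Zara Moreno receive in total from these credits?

Apprenticeship Credit: 15% of the $10,500 excess over $51,800 is $1,575; credit = $7,325 − $1,575 = $5,750.
Elderly Relief Credit: income exceeds $54,400 by $7,900, which is 16 full-or-partial $500 increments; reduction = 16 × $25 = $400, leaving $1,475.
Total: $5,750 + $1,475 = $7,225.

$7,225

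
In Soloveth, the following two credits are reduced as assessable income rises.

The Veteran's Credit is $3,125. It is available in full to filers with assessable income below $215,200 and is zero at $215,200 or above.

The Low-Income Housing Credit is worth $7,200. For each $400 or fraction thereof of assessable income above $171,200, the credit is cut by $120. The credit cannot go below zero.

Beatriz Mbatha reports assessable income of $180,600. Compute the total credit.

Veteran's Credit: $180,600 is below the $215,200 cutoff, so the full $3,125 applies.
Low-Income Housing Credit: income exceeds $171,200 by $9,400, which is 24 full-or-partial $400 increments; reduction = 24 × $120 = $2,880, leaving $4,320.
Total: $3,125 + $4,320 = $7,445.

$7,445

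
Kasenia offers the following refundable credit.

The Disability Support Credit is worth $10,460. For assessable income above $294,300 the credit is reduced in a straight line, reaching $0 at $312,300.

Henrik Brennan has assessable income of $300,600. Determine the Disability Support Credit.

$6,799

Disability Support Credit: $300,600 is $6,300 into a $18,000 phase-out range, leaving 11,700/18,000 of the credit: $10,460 × 11,700/18,000 = $6,799.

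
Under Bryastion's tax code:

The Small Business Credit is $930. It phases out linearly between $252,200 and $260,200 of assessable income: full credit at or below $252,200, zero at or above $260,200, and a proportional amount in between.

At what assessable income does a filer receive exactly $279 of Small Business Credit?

$279 is 279/930 of the full $930, so 651/930 of the $8,000 range has been used: income = $252,200 + $8,000 × 651/930 = $257,800.

$257,800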